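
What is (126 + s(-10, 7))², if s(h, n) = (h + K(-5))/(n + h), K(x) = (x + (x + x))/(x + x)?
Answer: 597529/36 ≈ 16598.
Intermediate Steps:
K(x) = 3/2 (K(x) = (x + 2*x)/((2*x)) = (3*x)*(1/(2*x)) = 3/2)
s(h, n) = (3/2 + h)/(h + n) (s(h, n) = (h + 3/2)/(n + h) = (3/2 + h)/(h + n))
(126 + s(-10, 7))² = (126 + (3/2 - 10)/(-10 + 7))² = (126 - 17/2/(-3))² = (126 - ⅓*(-17/2))² = (126 + 17/6)² = (773/6)² = 597529/36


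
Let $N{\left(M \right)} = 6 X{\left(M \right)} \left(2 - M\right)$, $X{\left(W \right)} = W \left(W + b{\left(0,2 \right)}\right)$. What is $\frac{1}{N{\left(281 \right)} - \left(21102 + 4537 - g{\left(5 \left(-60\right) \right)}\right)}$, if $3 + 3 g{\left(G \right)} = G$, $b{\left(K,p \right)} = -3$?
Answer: $- \frac{1}{130795272} \approx -7.6455 \cdot 10^{-9}$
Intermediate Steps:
$X{\left(W \right)} = W \left(-3 + W\right)$ ($X{\left(W \right)} = W \left(W - 3\right) = W \left(-3 + W\right)$)
$g{\left(G \right)} = -1 + \frac{G}{3}$
$N{\left(M \right)} = 6 M \left(-3 + M\right) \left(2 - M\right)$
$\frac{1}{N{\left(281 \right)} - \left(21102 + 4537 - g{\left(5 \left(-60\right) \right)}\right)} = \frac{1}{\left(-6\right) 281 \left(-3 + 281\right) \left(-2 + 281\right) - \left(21103 + 4537 - \frac{5}{3} \left(-60\right)\right)} = \frac{1}{\left(-6\right) 281 \cdot 278 \cdot 279 + \left(\left(-1 + \frac{1}{3} \left(-300\right)\right) - \left(21102 + 4537\right)\right)} = \frac{1}{-130769532 - 25740} = \frac{1}{-130795272} = - \frac{1}{130795272}$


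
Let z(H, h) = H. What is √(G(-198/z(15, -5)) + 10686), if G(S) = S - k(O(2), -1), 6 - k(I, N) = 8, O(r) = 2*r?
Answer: √266870/5 ≈ 103.32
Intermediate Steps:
k(I, N) = -2 (k(I, N) = 6 - 1*8 = 6 - 8 = -2)
G(S) = 2 + S (G(S) = S - 1*(-2) = S + 2 = 2 + S)
√(G(-198/z(15, -5)) + 10686) = √((2 - 198/15) + 10686) = √((2 - 198*1/15) + 10686) = √((2 - 66/5) + 10686) = √(-56/5 + 10686) = √(53374/5) = √266870/5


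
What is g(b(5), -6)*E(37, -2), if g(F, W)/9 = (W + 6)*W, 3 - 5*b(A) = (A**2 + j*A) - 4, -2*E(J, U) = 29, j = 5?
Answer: 0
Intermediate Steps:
E(J, U) = -29/2 (E(J, U) = -1/2*29 = -29/2)
b(A) = 7/5 - A - A**2/5 (b(A) = 3/5 - ((A**2 + 5*A) - 4)/5 = 3/5 - (-4 + A**2 + 5*A)/5 = 3/5 + (4/5 - A - A**2/5) = 7/5 - A - A**2/5)
g(F, W) = 9*W*(6 + W) (g(F, W) = 9*((W + 6)*W) = 9*((6 + W)*W) = 9*(W*(6 + W)) = 9*W*(6 + W))
g(b(5), -6)*E(37, -2) = (9*(-6)*(6 - 6))*(-29/2) = (9*(-6)*0)*(-29/2) = 0*(-29/2) = 0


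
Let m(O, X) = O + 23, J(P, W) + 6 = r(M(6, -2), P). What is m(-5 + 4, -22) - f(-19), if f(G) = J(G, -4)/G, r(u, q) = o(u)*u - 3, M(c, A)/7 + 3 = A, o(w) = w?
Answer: 86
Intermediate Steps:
M(c, A) = -21 + 7*A
r(u, q) = -3 + u² (r(u, q) = u*u - 3 = u² - 3 = -3 + u²)
J(P, W) = 1216 (J(P, W) = -6 + (-3 + (-21 + 7*(-2))²) = -6 + (-3 + (-21 - 14)²) = -6 + (-3 + (-35)²) = -6 + (-3 + 1225) = -6 + 1222 = 1216)
f(G) = 1216/G
m(O, X) = 23 + O
m(-5 + 4, -22) - f(-19) = (23 + (-5 + 4)) - 1216/(-19) = (23 - 1) - 1216*(-1)/19 = 22 - 1*(-64) = 22 + 64 = 86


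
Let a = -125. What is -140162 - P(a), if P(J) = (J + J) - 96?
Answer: -139816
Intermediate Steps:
P(J) = -96 + 2*J (P(J) = 2*J - 96 = -96 + 2*J)
-140162 - P(a) = -140162 - (-96 + 2*(-125)) = -140162 - (-96 - 250) = -140162 - 1*(-346) = -140162 + 346 = -139816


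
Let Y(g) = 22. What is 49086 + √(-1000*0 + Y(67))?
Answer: 49086 + √22 ≈ 49091.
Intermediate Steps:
49086 + √(-1000*0 + Y(67)) = 49086 + √(-1000*0 + 22) = 49086 + √(0 + 22) = 49086 + √22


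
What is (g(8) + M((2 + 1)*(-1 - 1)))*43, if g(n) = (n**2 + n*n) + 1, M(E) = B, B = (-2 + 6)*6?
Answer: 6579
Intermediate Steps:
B = 24 (B = 4*6 = 24)
M(E) = 24
g(n) = 1 + 2*n**2 (g(n) = (n**2 + n**2) + 1 = 2*n**2 + 1 = 1 + 2*n**2)
(g(8) + M((2 + 1)*(-1 - 1)))*43 = ((1 + 2*8**2) + 24)*43 = ((1 + 2*64) + 24)*43 = ((1 + 128) + 24)*43 = (129 + 24)*43 = 153*43 = 6579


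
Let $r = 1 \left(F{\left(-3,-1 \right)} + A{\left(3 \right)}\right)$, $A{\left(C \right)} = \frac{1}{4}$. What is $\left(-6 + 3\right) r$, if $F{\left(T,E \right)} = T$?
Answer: $\frac{33}{4} \approx 8.25$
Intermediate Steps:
$A{\left(C \right)} = \frac{1}{4}$
$r = - \frac{11}{4}$ ($r = 1 \left(-3 + \frac{1}{4}\right) = 1 \left(- \frac{11}{4}\right) = - \frac{11}{4} \approx -2.75$)
$\left(-6 + 3\right) r = \left(-6 + 3\right) \left(- \frac{11}{4}\right) = \left(-3\right) \left(- \frac{11}{4}\right) = \frac{33}{4}$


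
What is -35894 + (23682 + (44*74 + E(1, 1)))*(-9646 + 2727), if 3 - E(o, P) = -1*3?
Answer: -186461430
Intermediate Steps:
E(o, P) = 6 (E(o, P) = 3 - (-1)*3 = 3 - 1*(-3) = 3 + 3 = 6)
-35894 + (23682 + (44*74 + E(1, 1)))*(-9646 + 2727) = -35894 + (23682 + (44*74 + 6))*(-9646 + 2727) = -35894 + (23682 + (3256 + 6))*(-6919) = -35894 + (23682 + 3262)*(-6919) = -35894 + 26944*(-6919) = -35894 - 186425536 = -186461430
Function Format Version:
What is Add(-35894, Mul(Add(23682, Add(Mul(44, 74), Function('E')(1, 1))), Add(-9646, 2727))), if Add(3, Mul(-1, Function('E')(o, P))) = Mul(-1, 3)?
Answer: -186461430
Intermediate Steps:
Function('E')(o, P) = 6 (Function('E')(o, P) = Add(3, Mul(-1, Mul(-1, 3))) = Add(3, Mul(-1, -3)) = Add(3, 3) = 6)
Add(-35894, Mul(Add(23682, Add(Mul(44, 74), Function('E')(1, 1))), Add(-9646, 2727))) = Add(-35894, Mul(Add(23682, Add(Mul(44, 74), 6)), Add(-9646, 2727))) = Add(-35894, Mul(Add(23682, Add(3256, 6)), -6919)) = Add(-35894, Mul(Add(23682, 3262), -6919)) = Add(-35894, Mul(26944, -6919)) = Add(-35894, -186425536) = -186461430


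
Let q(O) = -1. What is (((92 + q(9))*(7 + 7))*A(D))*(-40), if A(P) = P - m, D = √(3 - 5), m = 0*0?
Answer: -50960*I*√2 ≈ -72068.0*I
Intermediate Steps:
m = 0
D = I*√2 (D = √(-2) = I*√2 ≈ 1.4142*I)
A(P) = P (A(P) = P - 1*0 = P + 0 = P)
(((92 + q(9))*(7 + 7))*A(D))*(-40) = (((92 - 1)*(7 + 7))*(I*√2))*(-40) = ((91*14)*(I*√2))*(-40) = (1274*(I*√2))*(-40) = (1274*I*√2)*(-40) = -50960*I*√2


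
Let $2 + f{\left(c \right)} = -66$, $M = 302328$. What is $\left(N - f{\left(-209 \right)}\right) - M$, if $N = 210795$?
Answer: $-91465$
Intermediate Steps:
$f{\left(c \right)} = -68$ ($f{\left(c \right)} = -2 - 66 = -68$)
$\left(N - f{\left(-209 \right)}\right) - M = \left(210795 - -68\right) - 302328 = \left(210795 + 68\right) - 302328 = 210863 - 302328 = -91465$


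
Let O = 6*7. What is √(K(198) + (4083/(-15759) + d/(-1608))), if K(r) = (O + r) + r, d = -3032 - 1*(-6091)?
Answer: √863793690547098/1407804 ≈ 20.877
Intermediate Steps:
d = 3059 (d = -3032 + 6091 = 3059)
O = 42
K(r) = 42 + 2*r (K(r) = (42 + r) + r = 42 + 2*r)
√(K(198) + (4083/(-15759) + d/(-1608))) = √((42 + 2*198) + (4083/(-15759) + 3059/(-1608))) = √((42 + 396) + (4083*(-1/15759) + 3059*(-1/1608))) = √(438 + (-1361/5253 - 3059/1608)) = √(438 - 6085805/2815608) = √(1227150499/2815608) = √863793690547098/1407804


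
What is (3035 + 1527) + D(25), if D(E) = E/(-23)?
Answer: 104901/23 ≈ 4560.9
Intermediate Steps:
D(E) = -E/23 (D(E) = E*(-1/23) = -E/23)
(3035 + 1527) + D(25) = (3035 + 1527) - 1/23*25 = 4562 - 25/23 = 104901/23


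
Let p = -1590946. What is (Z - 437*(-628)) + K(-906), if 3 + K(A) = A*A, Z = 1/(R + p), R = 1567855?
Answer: 25290856478/23091 ≈ 1.0953e+6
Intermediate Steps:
Z = -1/23091 (Z = 1/(1567855 - 1590946) = 1/(-23091) = -1/23091 ≈ -4.3307e-5)
K(A) = -3 + A**2 (K(A) = -3 + A*A = -3 + A**2)
(Z - 437*(-628)) + K(-906) = (-1/23091 - 437*(-628)) + (-3 + (-906)**2) = (-1/23091 + 274436) + (-3 + 820836) = 6337001675/23091 + 820833 = 25290856478/23091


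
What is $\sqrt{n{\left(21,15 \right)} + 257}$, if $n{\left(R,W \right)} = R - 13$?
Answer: $\sqrt{265} \approx 16.279$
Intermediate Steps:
$n{\left(R,W \right)} = -13 + R$
$\sqrt{n{\left(21,15 \right)} + 257} = \sqrt{\left(-13 + 21\right) + 257} = \sqrt{8 + 257} = \sqrt{265}$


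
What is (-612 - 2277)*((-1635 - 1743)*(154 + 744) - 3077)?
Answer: 8772509169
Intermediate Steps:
(-612 - 2277)*((-1635 - 1743)*(154 + 744) - 3077) = -2889*(-3378*898 - 3077) = -2889*(-3033444 - 3077) = -2889*(-3036521) = 8772509169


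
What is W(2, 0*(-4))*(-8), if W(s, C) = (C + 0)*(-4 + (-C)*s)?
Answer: 0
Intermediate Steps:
W(s, C) = C*(-4 - C*s)
W(2, 0*(-4))*(-8) = -0*(-4)*(4 + (0*(-4))*2)*(-8) = -1*0*(4 + 0*2)*(-8) = -1*0*(4 + 0)*(-8) = -1*0*4*(-8) = 0*(-8) = 0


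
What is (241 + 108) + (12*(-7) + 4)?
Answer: 269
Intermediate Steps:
(241 + 108) + (12*(-7) + 4) = 349 + (-84 + 4) = 349 - 80 = 269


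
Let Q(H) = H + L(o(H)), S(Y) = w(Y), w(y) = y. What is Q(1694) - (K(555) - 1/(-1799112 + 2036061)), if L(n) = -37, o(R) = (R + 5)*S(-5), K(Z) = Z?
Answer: 261117799/236949 ≈ 1102.0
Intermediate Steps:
S(Y) = Y
o(R) = -25 - 5*R (o(R) = (R + 5)*(-5) = (5 + R)*(-5) = -25 - 5*R)
Q(H) = -37 + H (Q(H) = H - 37 = -37 + H)
Q(1694) - (K(555) - 1/(-1799112 + 2036061)) = (-37 + 1694) - (555 - 1/(-1799112 + 2036061)) = 1657 - (555 - 1/236949) = 1657 - 1*131506694/236949 = 1657 - 131506694/236949 = 261117799/236949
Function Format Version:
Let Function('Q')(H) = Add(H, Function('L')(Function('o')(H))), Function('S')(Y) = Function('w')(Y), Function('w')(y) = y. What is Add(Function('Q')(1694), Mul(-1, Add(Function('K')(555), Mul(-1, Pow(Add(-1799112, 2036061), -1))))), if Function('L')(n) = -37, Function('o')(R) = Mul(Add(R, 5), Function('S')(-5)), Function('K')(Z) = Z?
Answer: Rational(261117799, 236949) ≈ 1102.0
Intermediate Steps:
Function('S')(Y) = Y
Function('o')(R) = Add(-25, Mul(-5, R)) (Function('o')(R) = Mul(Add(R, 5), -5) = Mul(Add(5, R), -5) = Add(-25, Mul(-5, R)))
Function('Q')(H) = Add(-37, H) (Function('Q')(H) = Add(H, -37) = Add(-37, H))
Add(Function('Q')(1694), Mul(-1, Add(Function('K')(555), Mul(-1, Pow(Add(-1799112, 2036061), -1))))) = Add(Add(-37, 1694), Mul(-1, Add(555, Mul(-1, Pow(Add(-1799112, 2036061), -1))))) = Add(1657, Mul(-1, Add(555, Mul(-1, Pow(236949, -1))))) = Add(1657, Mul(-1, Add(555, Mul(-1, Rational(1, 236949))))) = Add(1657, Mul(-1, Add(555, Rational(-1, 236949)))) = Add(1657, Mul(-1, Rational(131506694, 236949))) = Add(1657, Rational(-131506694, 236949)) = Rational(261117799, 236949)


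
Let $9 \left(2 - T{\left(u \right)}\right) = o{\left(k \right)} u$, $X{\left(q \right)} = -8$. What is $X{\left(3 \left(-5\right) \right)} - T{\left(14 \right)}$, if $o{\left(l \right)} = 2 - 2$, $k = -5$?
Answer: $-10$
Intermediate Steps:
$o{\left(l \right)} = 0$
$T{\left(u \right)} = 2$ ($T{\left(u \right)} = 2 - \frac{0 u}{9} = 2 - 0 = 2 + 0 = 2$)
$X{\left(3 \left(-5\right) \right)} - T{\left(14 \right)} = -8 - 2 = -10$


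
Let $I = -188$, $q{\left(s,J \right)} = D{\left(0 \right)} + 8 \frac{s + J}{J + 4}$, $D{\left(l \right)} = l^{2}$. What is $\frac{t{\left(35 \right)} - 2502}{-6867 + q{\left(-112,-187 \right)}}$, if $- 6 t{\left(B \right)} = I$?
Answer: $\frac{452132}{1254269} \approx 0.36047$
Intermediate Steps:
$q{\left(s,J \right)} = \frac{8 \left(J + s\right)}{4 + J}$ ($q{\left(s,J \right)} = 0^{2} + 8 \frac{s + J}{J + 4} = 0 + 8 \frac{J + s}{4 + J} = 0 + \frac{8 \left(J + s\right)}{4 + J} = \frac{8 \left(J + s\right)}{4 + J}$)
$t{\left(B \right)} = \frac{94}{3}$ ($t{\left(B \right)} = \left(- \frac{1}{6}\right) \left(-188\right) = \frac{94}{3}$)
$\frac{t{\left(35 \right)} - 2502}{-6867 + q{\left(-112,-187 \right)}} = \frac{\frac{94}{3} - 2502}{-6867 + \frac{8 \left(-187 - 112\right)}{4 - 187}} = - \frac{7412}{3 \left(-6867 + 8 \frac{1}{-183} \left(-299\right)\right)} = - \frac{7412}{3 \left(-6867 + 8 \left(- \frac{1}{183}\right) \left(-299\right)\right)} = - \frac{7412}{3 \left(-6867 + \frac{2392}{183}\right)} = - \frac{7412}{3 \left(- \frac{1254269}{183}\right)} = \left(- \frac{7412}{3}\right) \left(- \frac{183}{1254269}\right) = \frac{452132}{1254269}$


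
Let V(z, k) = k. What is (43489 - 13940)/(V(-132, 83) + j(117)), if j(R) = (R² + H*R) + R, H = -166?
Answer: -29549/5533 ≈ -5.3405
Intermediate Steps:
j(R) = R² - 165*R (j(R) = (R² - 166*R) + R = R² - 165*R)
(43489 - 13940)/(V(-132, 83) + j(117)) = (43489 - 13940)/(83 + 117*(-165 + 117)) = 29549/(83 + 117*(-48)) = 29549/(83 - 5616) = 29549/(-5533) = 29549*(-1/5533) = -29549/5533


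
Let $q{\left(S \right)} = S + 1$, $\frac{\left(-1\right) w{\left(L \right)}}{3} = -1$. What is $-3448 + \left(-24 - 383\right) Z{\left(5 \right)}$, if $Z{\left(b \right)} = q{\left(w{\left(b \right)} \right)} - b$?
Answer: $-3041$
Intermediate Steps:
$w{\left(L \right)} = 3$ ($w{\left(L \right)} = \left(-3\right) \left(-1\right) = 3$)
$q{\left(S \right)} = 1 + S$
$Z{\left(b \right)} = 4 - b$ ($Z{\left(b \right)} = \left(1 + 3\right) - b = 4 - b$)
$-3448 + \left(-24 - 383\right) Z{\left(5 \right)} = -3448 + \left(-24 - 383\right) \left(4 - 5\right) = -3448 - -407 = -3448 + 407 = -3041$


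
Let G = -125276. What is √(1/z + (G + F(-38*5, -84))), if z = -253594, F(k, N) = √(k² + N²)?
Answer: √(-8056489141800330 + 128619833672*√10789)/253594 ≈ 353.65*I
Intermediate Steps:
F(k, N) = √(N² + k²)
√(1/z + (G + F(-38*5, -84))) = √(1/(-253594) + (-125276 + √((-84)² + (-38*5)²))) = √(-1/253594 + (-125276 + √(7056 + (-190)²))) = √(-1/253594 + (-125276 + √(7056 + 36100))) = √(-1/253594 + (-125276 + √43156)) = √(-1/253594 + (-125276 + 2*√10789)) = √(-31769241945/253594 + 2*√10789)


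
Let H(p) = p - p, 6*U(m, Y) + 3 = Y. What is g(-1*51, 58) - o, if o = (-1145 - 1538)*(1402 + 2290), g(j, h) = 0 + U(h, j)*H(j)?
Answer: 9905636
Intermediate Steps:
U(m, Y) = -½ + Y/6
H(p) = 0
g(j, h) = 0 (g(j, h) = 0 + (-½ + j/6)*0 = 0 + 0 = 0)
o = -9905636 (o = -2683*3692 = -9905636)
g(-1*51, 58) - o = 0 - 1*(-9905636) = 0 + 9905636 = 9905636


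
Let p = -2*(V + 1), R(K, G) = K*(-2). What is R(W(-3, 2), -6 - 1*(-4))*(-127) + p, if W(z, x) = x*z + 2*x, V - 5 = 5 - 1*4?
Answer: -522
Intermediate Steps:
V = 6 (V = 5 + (5 - 1*4) = 5 + (5 - 4) = 5 + 1 = 6)
W(z, x) = 2*x + x*z
R(K, G) = -2*K
p = -14 (p = -2*(6 + 1) = -2*7 = -14)
R(W(-3, 2), -6 - 1*(-4))*(-127) + p = -4*(2 - 3)*(-127) - 14 = -4*(-1)*(-127) - 14 = -2*(-2)*(-127) - 14 = 4*(-127) - 14 = -508 - 14 = -522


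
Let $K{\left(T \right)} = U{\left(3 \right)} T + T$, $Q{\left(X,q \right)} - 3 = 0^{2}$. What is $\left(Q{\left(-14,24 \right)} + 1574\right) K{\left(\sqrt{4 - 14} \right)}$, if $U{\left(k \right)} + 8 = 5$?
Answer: $- 3154 i \sqrt{10} \approx - 9973.8 i$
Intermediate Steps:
$U{\left(k \right)} = -3$ ($U{\left(k \right)} = -8 + 5 = -3$)
$Q{\left(X,q \right)} = 3$ ($Q{\left(X,q \right)} = 3 + 0^{2} = 3 + 0 = 3$)
$K{\left(T \right)} = - 2 T$ ($K{\left(T \right)} = - 3 T + T = - 2 T$)
$\left(Q{\left(-14,24 \right)} + 1574\right) K{\left(\sqrt{4 - 14} \right)} = \left(3 + 1574\right) \left(- 2 \sqrt{4 - 14}\right) = 1577 \left(- 2 \sqrt{-10}\right) = 1577 \left(- 2 i \sqrt{10}\right) = - 3154 i \sqrt{10}$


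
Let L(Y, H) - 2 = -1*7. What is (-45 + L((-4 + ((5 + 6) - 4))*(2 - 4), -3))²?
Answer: 2500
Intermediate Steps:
L(Y, H) = -5 (L(Y, H) = 2 - 1*7 = 2 - 7 = -5)
(-45 + L((-4 + ((5 + 6) - 4))*(2 - 4), -3))² = (-45 - 5)² = (-50)² = 2500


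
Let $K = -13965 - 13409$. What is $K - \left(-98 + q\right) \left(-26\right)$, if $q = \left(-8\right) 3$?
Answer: $-30546$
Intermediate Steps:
$q = -24$
$K = -27374$
$K - \left(-98 + q\right) \left(-26\right) = -27374 - \left(-98 - 24\right) \left(-26\right) = -27374 - \left(-122\right) \left(-26\right) = -27374 - 3172 = -30546$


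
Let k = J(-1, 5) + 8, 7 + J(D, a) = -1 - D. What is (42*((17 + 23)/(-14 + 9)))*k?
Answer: -336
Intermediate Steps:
J(D, a) = -8 - D (J(D, a) = -7 + (-1 - D) = -8 - D)
k = 1 (k = (-8 - 1*(-1)) + 8 = (-8 + 1) + 8 = -7 + 8 = 1)
(42*((17 + 23)/(-14 + 9)))*k = (42*((17 + 23)/(-14 + 9)))*1 = (42*(40/(-5)))*1 = (42*(40*(-⅕)))*1 = (42*(-8))*1 = -336*1 = -336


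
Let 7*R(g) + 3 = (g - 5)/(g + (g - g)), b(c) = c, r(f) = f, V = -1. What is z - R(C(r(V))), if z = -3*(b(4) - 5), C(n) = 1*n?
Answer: 18/7 ≈ 2.5714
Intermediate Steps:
C(n) = n
z = 3 (z = -3*(4 - 5) = -3*(-1) = 3)
R(g) = -3/7 + (-5 + g)/(7*g) (R(g) = -3/7 + ((g - 5)/(g + (g - g)))/7 = -3/7 + ((-5 + g)/(g + 0))/7 = -3/7 + ((-5 + g)/g)/7 = -3/7 + (-5 + g)/(7*g))
z - R(C(r(V))) = 3 - (-5 - 2*(-1))/(7*(-1)) = 3 - (-1)*(-5 + 2)/7 = 3 - (-1)*(-3)/7 = 3 - 1*3/7 = 3 - 3/7 = 18/7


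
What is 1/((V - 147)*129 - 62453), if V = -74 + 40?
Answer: -1/85802 ≈ -1.1655e-5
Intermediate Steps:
V = -34
1/((V - 147)*129 - 62453) = 1/((-34 - 147)*129 - 62453) = 1/(-181*129 - 62453) = 1/(-23349 - 62453) = 1/(-85802) = -1/85802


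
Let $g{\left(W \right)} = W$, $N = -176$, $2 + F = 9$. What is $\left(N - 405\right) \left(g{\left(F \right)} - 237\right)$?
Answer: $133630$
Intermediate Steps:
$F = 7$ ($F = -2 + 9 = 7$)
$\left(N - 405\right) \left(g{\left(F \right)} - 237\right) = \left(-176 - 405\right) \left(7 - 237\right) = \left(-581\right) \left(-230\right) = 133630$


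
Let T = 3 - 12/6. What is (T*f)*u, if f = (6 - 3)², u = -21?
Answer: -189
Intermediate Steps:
T = 1 (T = 3 - 12/6 = 3 - 3*⅔ = 3 - 2 = 1)
f = 9 (f = 3² = 9)
(T*f)*u = (1*9)*(-21) = 9*(-21) = -189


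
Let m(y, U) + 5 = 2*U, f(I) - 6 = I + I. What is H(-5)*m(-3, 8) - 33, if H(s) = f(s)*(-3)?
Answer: 99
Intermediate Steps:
f(I) = 6 + 2*I (f(I) = 6 + (I + I) = 6 + 2*I)
m(y, U) = -5 + 2*U
H(s) = -18 - 6*s (H(s) = (6 + 2*s)*(-3) = -18 - 6*s)
H(-5)*m(-3, 8) - 33 = (-18 - 6*(-5))*(-5 + 2*8) - 33 = (-18 + 30)*(-5 + 16) - 33 = 12*11 - 33 = 132 - 33 = 99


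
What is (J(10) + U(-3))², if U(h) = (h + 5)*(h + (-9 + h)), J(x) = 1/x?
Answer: 89401/100 ≈ 894.01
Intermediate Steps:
U(h) = (-9 + 2*h)*(5 + h) (U(h) = (5 + h)*(-9 + 2*h) = (-9 + 2*h)*(5 + h))
(J(10) + U(-3))² = (1/10 + (-45 - 3 + 2*(-3)²))² = (⅒ + (-45 - 3 + 2*9))² = (⅒ + (-45 - 3 + 18))² = (⅒ - 30)² = (-299/10)² = 89401/100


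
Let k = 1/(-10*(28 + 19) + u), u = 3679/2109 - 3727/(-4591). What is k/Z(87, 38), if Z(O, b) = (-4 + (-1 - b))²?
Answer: -9682419/8368548849902 ≈ -1.1570e-6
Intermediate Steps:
u = 24750532/9682419 (u = 3679*(1/2109) - 3727*(-1/4591) = 3679/2109 + 3727/4591 = 24750532/9682419 ≈ 2.5562)
Z(O, b) = (-5 - b)²
k = -9682419/4525986398 (k = 1/(-10*(28 + 19) + 24750532/9682419) = 1/(-10*47 + 24750532/9682419) = 1/(-470 + 24750532/9682419) = 1/(-4525986398/9682419) = -9682419/4525986398 ≈ -0.0021393)
k/Z(87, 38) = -9682419/(4525986398*(5 + 38)²) = -9682419/(4525986398*(43²)) = -9682419/4525986398/1849 = -9682419/4525986398*1/1849 = -9682419/8368548849902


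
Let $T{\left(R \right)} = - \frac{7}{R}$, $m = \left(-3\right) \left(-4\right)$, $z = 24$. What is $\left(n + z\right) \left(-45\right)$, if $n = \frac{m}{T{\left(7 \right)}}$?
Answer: $-540$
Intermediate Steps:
$m = 12$
$n = -12$ ($n = \frac{12}{\left(-7\right) \frac{1}{7}} = \frac{12}{-1} = 12 \left(-1\right) = -12$)
$\left(n + z\right) \left(-45\right) = \left(-12 + 24\right) \left(-45\right) = 12 \left(-45\right) = -540$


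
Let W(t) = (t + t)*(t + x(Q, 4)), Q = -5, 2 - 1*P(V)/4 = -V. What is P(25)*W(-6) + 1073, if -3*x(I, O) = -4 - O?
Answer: 5393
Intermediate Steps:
P(V) = 8 + 4*V (P(V) = 8 - (-4)*V = 8 + 4*V)
x(I, O) = 4/3 + O/3 (x(I, O) = -(-4 - O)/3 = 4/3 + O/3)
W(t) = 2*t*(8/3 + t) (W(t) = (t + t)*(t + (4/3 + (⅓)*4)) = (2*t)*(t + (4/3 + 4/3)) = (2*t)*(t + 8/3) = (2*t)*(8/3 + t) = 2*t*(8/3 + t))
P(25)*W(-6) + 1073 = (8 + 4*25)*((⅔)*(-6)*(8 + 3*(-6))) + 1073 = (8 + 100)*((⅔)*(-6)*(8 - 18)) + 1073 = 108*((⅔)*(-6)*(-10)) + 1073 = 108*40 + 1073 = 4320 + 1073 = 5393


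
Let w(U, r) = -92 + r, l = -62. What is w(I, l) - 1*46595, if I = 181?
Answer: -46749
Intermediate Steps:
w(I, l) - 1*46595 = (-92 - 62) - 1*46595 = -154 - 46595 = -46749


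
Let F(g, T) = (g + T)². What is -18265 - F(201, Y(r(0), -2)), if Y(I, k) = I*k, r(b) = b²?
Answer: -58666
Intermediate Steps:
F(g, T) = (T + g)²
-18265 - F(201, Y(r(0), -2)) = -18265 - (0²*(-2) + 201)² = -18265 - (0*(-2) + 201)² = -18265 - (0 + 201)² = -18265 - 1*201² = -18265 - 1*40401 = -18265 - 40401 = -58666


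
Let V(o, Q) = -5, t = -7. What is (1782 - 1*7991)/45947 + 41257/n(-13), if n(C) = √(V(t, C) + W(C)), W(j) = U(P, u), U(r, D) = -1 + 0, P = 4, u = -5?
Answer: -6209/45947 - 41257*I*√6/6 ≈ -0.13513 - 16843.0*I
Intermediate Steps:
U(r, D) = -1
W(j) = -1
n(C) = I*√6 (n(C) = √(-5 - 1) = √(-6) = I*√6)
(1782 - 1*7991)/45947 + 41257/n(-13) = (1782 - 1*7991)/45947 + 41257/((I*√6)) = (1782 - 7991)*(1/45947) + 41257*(-I*√6/6) = -6209*1/45947 - 41257*I*√6/6 = -6209/45947 - 41257*I*√6/6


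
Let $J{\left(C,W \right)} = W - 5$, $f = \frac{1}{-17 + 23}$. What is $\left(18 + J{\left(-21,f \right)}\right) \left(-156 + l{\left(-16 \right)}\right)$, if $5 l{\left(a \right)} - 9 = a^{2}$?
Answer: $- \frac{8137}{6} \approx -1356.2$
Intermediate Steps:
$f = \frac{1}{6} \approx 0.16667$
$l{\left(a \right)} = \frac{9}{5} + \frac{a^{2}}{5}$
$J{\left(C,W \right)} = -5 + W$
$\left(18 + J{\left(-21,f \right)}\right) \left(-156 + l{\left(-16 \right)}\right) = \left(18 + \left(-5 + \frac{1}{6}\right)\right) \left(-156 + \left(\frac{9}{5} + \frac{\left(-16\right)^{2}}{5}\right)\right) = \left(18 - \frac{29}{6}\right) \left(-156 + \left(\frac{9}{5} + \frac{1}{5} \cdot 256\right)\right) = \frac{79 \left(-156 + \left(\frac{9}{5} + \frac{256}{5}\right)\right)}{6} = \frac{79 \left(-156 + 53\right)}{6} = \frac{79}{6} \left(-103\right) = - \frac{8137}{6}$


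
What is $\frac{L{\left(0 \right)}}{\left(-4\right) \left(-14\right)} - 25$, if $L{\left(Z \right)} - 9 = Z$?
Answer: $- \frac{1391}{56} \approx -24.839$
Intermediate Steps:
$L{\left(Z \right)} = 9 + Z$
$\frac{L{\left(0 \right)}}{\left(-4\right) \left(-14\right)} - 25 = \frac{9 + 0}{\left(-4\right) \left(-14\right)} - 25 = \frac{1}{56} \cdot 9 - 25 = \frac{9}{56} - 25 = - \frac{1391}{56}$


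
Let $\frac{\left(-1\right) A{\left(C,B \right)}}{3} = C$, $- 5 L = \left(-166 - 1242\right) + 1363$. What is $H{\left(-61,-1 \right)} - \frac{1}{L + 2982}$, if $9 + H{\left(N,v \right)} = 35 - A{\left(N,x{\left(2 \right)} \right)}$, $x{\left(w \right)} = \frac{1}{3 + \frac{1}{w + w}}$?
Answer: $- \frac{469588}{2991} \approx -157.0$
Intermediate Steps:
$x{\left(w \right)} = \frac{1}{3 + \frac{1}{2 w}}$
$L = 9$ ($L = - \frac{\left(-166 - 1242\right) + 1363}{5} = - \frac{-1408 + 1363}{5} = \left(- \frac{1}{5}\right) \left(-45\right) = 9$)
$A{\left(C,B \right)} = - 3 C$
$H{\left(N,v \right)} = 26 + 3 N$ ($H{\left(N,v \right)} = -9 - \left(-35 - 3 N\right) = -9 + \left(35 + 3 N\right) = 26 + 3 N$)
$H{\left(-61,-1 \right)} - \frac{1}{L + 2982} = \left(26 + 3 \left(-61\right)\right) - \frac{1}{9 + 2982} = \left(26 - 183\right) - \frac{1}{2991} = -157 - \frac{1}{2991} = - \frac{469588}{2991}$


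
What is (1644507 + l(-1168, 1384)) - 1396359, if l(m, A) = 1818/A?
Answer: 171719325/692 ≈ 2.4815e+5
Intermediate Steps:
(1644507 + l(-1168, 1384)) - 1396359 = (1644507 + 1818/1384) - 1396359 = (1644507 + 1818*(1/1384)) - 1396359 = (1644507 + 909/692) - 1396359 = 1137999753/692 - 1396359 = 171719325/692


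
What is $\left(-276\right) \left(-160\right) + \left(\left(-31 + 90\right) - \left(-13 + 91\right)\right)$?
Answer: $44141$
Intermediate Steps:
$\left(-276\right) \left(-160\right) + \left(\left(-31 + 90\right) - \left(-13 + 91\right)\right) = 44160 + \left(59 - 78\right) = 44160 - 19 = 44141$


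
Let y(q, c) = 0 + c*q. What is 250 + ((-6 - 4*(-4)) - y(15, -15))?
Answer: 485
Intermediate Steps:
y(q, c) = c*q
250 + ((-6 - 4*(-4)) - y(15, -15)) = 250 + ((-6 - 4*(-4)) - (-15)*15) = 250 + ((-6 + 16) - 1*(-225)) = 250 + (10 + 225) = 250 + 235 = 485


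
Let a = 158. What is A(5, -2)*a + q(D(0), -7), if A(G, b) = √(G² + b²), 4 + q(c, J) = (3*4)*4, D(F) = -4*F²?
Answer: 44 + 158*√29 ≈ 894.86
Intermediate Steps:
q(c, J) = 44 (q(c, J) = -4 + (3*4)*4 = -4 + 12*4 = -4 + 48 = 44)
A(5, -2)*a + q(D(0), -7) = √(5² + (-2)²)*158 + 44 = √(25 + 4)*158 + 44 = √29*158 + 44 = 158*√29 + 44 = 44 + 158*√29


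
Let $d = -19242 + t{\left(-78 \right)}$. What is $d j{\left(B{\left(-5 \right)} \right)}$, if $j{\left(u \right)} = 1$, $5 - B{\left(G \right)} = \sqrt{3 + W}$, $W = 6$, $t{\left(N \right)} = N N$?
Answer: $-13158$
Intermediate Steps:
$t{\left(N \right)} = N^{2}$
$B{\left(G \right)} = 2$ ($B{\left(G \right)} = 5 - \sqrt{3 + 6} = 5 - \sqrt{9} = 5 - 3 = 2$)
$d = -13158$ ($d = -19242 + \left(-78\right)^{2} = -19242 + 6084 = -13158$)
$d j{\left(B{\left(-5 \right)} \right)} = \left(-13158\right) 1 = -13158$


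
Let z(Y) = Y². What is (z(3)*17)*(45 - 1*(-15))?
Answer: 9180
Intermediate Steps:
(z(3)*17)*(45 - 1*(-15)) = (3²*17)*(45 - 1*(-15)) = (9*17)*(45 + 15) = 153*60 = 9180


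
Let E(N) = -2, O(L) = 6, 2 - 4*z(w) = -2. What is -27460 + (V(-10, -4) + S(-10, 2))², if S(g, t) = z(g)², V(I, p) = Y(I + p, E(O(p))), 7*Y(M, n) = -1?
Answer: -1345504/49 ≈ -27459.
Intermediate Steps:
z(w) = 1 (z(w) = ½ - ¼*(-2) = ½ + ½ = 1)
Y(M, n) = -⅐ (Y(M, n) = (⅐)*(-1) = -⅐)
V(I, p) = -⅐
S(g, t) = 1 (S(g, t) = 1² = 1)
-27460 + (V(-10, -4) + S(-10, 2))² = -27460 + (-⅐ + 1)² = -27460 + (6/7)² = -27460 + 36/49 = -1345504/49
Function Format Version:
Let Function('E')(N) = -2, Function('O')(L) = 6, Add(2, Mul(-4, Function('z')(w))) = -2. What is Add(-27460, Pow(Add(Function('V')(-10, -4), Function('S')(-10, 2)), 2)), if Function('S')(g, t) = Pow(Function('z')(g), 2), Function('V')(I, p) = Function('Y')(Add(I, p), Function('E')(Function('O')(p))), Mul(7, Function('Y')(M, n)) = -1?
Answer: Rational(-1345504, 49) ≈ -27459.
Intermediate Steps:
Function('z')(w) = 1 (Function('z')(w) = Add(Rational(1, 2), Mul(Rational(-1, 4), -2)) = Add(Rational(1, 2), Rational(1, 2)) = 1)
Function('Y')(M, n) = Rational(-1, 7) (Function('Y')(M, n) = Mul(Rational(1, 7), -1) = Rational(-1, 7))
Function('V')(I, p) = Rational(-1, 7)
Function('S')(g, t) = 1 (Function('S')(g, t) = Pow(1, 2) = 1)
Add(-27460, Pow(Add(Function('V')(-10, -4), Function('S')(-10, 2)), 2)) = Add(-27460, Pow(Add(Rational(-1, 7), 1), 2)) = Add(-27460, Pow(Rational(6, 7), 2)) = Add(-27460, Rational(36, 49)) = Rational(-1345504, 49)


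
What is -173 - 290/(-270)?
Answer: -4642/27 ≈ -171.93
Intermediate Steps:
-173 - 290/(-270) = -173 - 1/270*(-290) = -173 + 29/27 = -4642/27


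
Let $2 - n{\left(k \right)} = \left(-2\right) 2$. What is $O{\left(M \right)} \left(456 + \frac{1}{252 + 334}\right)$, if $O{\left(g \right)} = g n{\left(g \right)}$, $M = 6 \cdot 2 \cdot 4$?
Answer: $\frac{38479248}{293} \approx 1.3133 \cdot 10^{5}$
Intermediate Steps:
$n{\left(k \right)} = 6$ ($n{\left(k \right)} = 2 - \left(-2\right) 2 = 2 - -4 = 2 + 4 = 6$)
$M = 48$ ($M = 12 \cdot 4 = 48$)
$O{\left(g \right)} = 6 g$ ($O{\left(g \right)} = g 6 = 6 g$)
$O{\left(M \right)} \left(456 + \frac{1}{252 + 334}\right) = 6 \cdot 48 \left(456 + \frac{1}{252 + 334}\right) = 288 \left(456 + \frac{1}{586}\right) = 288 \cdot \frac{267217}{586} = \frac{38479248}{293}$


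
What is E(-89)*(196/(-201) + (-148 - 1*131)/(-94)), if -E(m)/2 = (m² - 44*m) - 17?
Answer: -148360700/3149 ≈ -47114.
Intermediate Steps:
E(m) = 34 - 2*m² + 88*m (E(m) = -2*((m² - 44*m) - 17) = -2*(-17 + m² - 44*m) = 34 - 2*m² + 88*m)
E(-89)*(196/(-201) + (-148 - 1*131)/(-94)) = (34 - 2*(-89)² + 88*(-89))*(196/(-201) + (-148 - 1*131)/(-94)) = (34 - 2*7921 - 7832)*(196*(-1/201) + (-148 - 131)*(-1/94)) = (34 - 15842 - 7832)*(-196/201 - 279*(-1/94)) = -23640*(-196/201 + 279/94) = -23640*37655/18894 = -148360700/3149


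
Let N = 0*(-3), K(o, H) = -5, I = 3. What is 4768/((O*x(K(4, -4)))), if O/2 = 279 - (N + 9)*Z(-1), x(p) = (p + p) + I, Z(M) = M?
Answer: -149/126 ≈ -1.1825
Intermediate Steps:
N = 0
x(p) = 3 + 2*p (x(p) = (p + p) + 3 = 2*p + 3 = 3 + 2*p)
O = 576 (O = 2*(279 - (0 + 9)*(-1)) = 2*(279 - 9*(-1)) = 2*(279 - 1*(-9)) = 2*(279 + 9) = 2*288 = 576)
4768/((O*x(K(4, -4)))) = 4768/((576*(3 + 2*(-5)))) = 4768/((576*(3 - 10))) = 4768/((576*(-7))) = 4768/(-4032) = 4768*(-1/4032) = -149/126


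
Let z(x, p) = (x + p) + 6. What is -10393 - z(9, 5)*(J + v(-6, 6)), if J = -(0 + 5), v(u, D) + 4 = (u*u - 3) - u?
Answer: -10993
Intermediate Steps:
z(x, p) = 6 + p + x (z(x, p) = (p + x) + 6 = 6 + p + x)
v(u, D) = -7 + u**2 - u (v(u, D) = -4 + ((u*u - 3) - u) = -4 + ((u**2 - 3) - u) = -4 + ((-3 + u**2) - u) = -4 + (-3 + u**2 - u) = -7 + u**2 - u)
J = -5 (J = -1*5 = -5)
-10393 - z(9, 5)*(J + v(-6, 6)) = -10393 - (6 + 5 + 9)*(-5 + (-7 + (-6)**2 - 1*(-6))) = -10393 - 20*(-5 + (-7 + 36 + 6)) = -10393 - 20*(-5 + 35) = -10393 - 20*30 = -10393 - 1*600 = -10393 - 600 = -10993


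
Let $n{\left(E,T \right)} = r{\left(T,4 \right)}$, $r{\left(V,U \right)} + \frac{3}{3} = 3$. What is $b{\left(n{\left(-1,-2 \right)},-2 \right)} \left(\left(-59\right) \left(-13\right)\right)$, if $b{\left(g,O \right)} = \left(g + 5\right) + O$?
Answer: $3835$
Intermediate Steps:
$r{\left(V,U \right)} = 2$ ($r{\left(V,U \right)} = -1 + 3 = 2$)
$n{\left(E,T \right)} = 2$
$b{\left(g,O \right)} = 5 + O + g$ ($b{\left(g,O \right)} = \left(5 + g\right) + O = 5 + O + g$)
$b{\left(n{\left(-1,-2 \right)},-2 \right)} \left(\left(-59\right) \left(-13\right)\right) = \left(5 - 2 + 2\right) \left(\left(-59\right) \left(-13\right)\right) = 5 \cdot 767 = 3835$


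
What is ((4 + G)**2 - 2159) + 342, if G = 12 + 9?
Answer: -1192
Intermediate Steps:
G = 21
((4 + G)**2 - 2159) + 342 = ((4 + 21)**2 - 2159) + 342 = (25**2 - 2159) + 342 = (625 - 2159) + 342 = -1534 + 342 = -1192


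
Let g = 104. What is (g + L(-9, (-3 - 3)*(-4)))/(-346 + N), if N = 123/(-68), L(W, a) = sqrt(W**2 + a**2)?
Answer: -7072/23651 - 204*sqrt(73)/23651 ≈ -0.37271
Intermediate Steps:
N = -123/68 (N = 123*(-1/68) = -123/68 ≈ -1.8088)
(g + L(-9, (-3 - 3)*(-4)))/(-346 + N) = (104 + sqrt((-9)**2 + ((-3 - 3)*(-4))**2))/(-346 - 123/68) = (104 + sqrt(81 + (-6*(-4))**2))/(-23651/68) = (104 + sqrt(81 + 24**2))*(-68/23651) = (104 + sqrt(81 + 576))*(-68/23651) = (104 + sqrt(657))*(-68/23651) = (104 + 3*sqrt(73))*(-68/23651) = -7072/23651 - 204*sqrt(73)/23651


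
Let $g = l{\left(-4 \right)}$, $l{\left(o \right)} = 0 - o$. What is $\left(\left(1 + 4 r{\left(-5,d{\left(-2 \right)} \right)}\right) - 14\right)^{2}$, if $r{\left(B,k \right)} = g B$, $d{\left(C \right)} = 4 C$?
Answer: $8649$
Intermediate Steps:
$l{\left(o \right)} = - o$
$g = 4$ ($g = \left(-1\right) \left(-4\right) = 4$)
$r{\left(B,k \right)} = 4 B$
$\left(\left(1 + 4 r{\left(-5,d{\left(-2 \right)} \right)}\right) - 14\right)^{2} = \left(\left(1 + 4 \cdot 4 \left(-5\right)\right) - 14\right)^{2} = \left(\left(1 + 4 \left(-20\right)\right) - 14\right)^{2} = \left(\left(1 - 80\right) - 14\right)^{2} = \left(-79 - 14\right)^{2} = \left(-93\right)^{2} = 8649$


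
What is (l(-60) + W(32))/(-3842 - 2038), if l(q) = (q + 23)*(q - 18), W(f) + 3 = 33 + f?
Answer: -737/1470 ≈ -0.50136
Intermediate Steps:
W(f) = 30 + f (W(f) = -3 + (33 + f) = 30 + f)
l(q) = (-18 + q)*(23 + q) (l(q) = (23 + q)*(-18 + q) = (-18 + q)*(23 + q))
(l(-60) + W(32))/(-3842 - 2038) = ((-414 + (-60)² + 5*(-60)) + (30 + 32))/(-3842 - 2038) = ((-414 + 3600 - 300) + 62)/(-5880) = (2886 + 62)*(-1/5880) = 2948*(-1/5880) = -737/1470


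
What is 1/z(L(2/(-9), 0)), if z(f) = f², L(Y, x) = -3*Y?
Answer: 9/4 ≈ 2.2500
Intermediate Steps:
1/z(L(2/(-9), 0)) = 1/((-6/(-9))²) = 1/((-6*(-1)/9)²) = 1/((-3*(-2/9))²) = 1/((⅔)²) = 1/(4/9) = 9/4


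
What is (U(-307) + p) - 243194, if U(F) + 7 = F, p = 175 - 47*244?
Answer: -254801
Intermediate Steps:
p = -11293 (p = 175 - 11468 = -11293)
U(F) = -7 + F
(U(-307) + p) - 243194 = ((-7 - 307) - 11293) - 243194 = (-314 - 11293) - 243194 = -11607 - 243194 = -254801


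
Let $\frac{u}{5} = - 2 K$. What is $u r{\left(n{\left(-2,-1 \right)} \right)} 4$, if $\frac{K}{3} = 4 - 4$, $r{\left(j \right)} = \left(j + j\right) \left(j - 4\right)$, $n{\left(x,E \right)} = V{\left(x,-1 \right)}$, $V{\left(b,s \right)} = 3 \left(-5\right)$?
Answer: $0$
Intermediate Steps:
$V{\left(b,s \right)} = -15$
$n{\left(x,E \right)} = -15$
$r{\left(j \right)} = 2 j \left(-4 + j\right)$
$K = 0$ ($K = 3 \left(4 - 4\right) = 3 \cdot 0 = 0$)
$u = 0$ ($u = 5 \left(\left(-2\right) 0\right) = 5 \cdot 0 = 0$)
$u r{\left(n{\left(-2,-1 \right)} \right)} 4 = 0 \cdot 2 \left(-15\right) \left(-4 - 15\right) 4 = 0 \cdot 2 \left(-15\right) \left(-19\right) 4 = 0 \cdot 570 \cdot 4 = 0 \cdot 4 = 0$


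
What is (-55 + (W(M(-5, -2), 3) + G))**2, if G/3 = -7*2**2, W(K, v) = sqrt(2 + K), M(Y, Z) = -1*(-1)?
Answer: (139 - sqrt(3))**2 ≈ 18843.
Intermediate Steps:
M(Y, Z) = 1
G = -84 (G = 3*(-7*2**2) = 3*(-7*4) = 3*(-28) = -84)
(-55 + (W(M(-5, -2), 3) + G))**2 = (-55 + (sqrt(2 + 1) - 84))**2 = (-55 + (sqrt(3) - 84))**2 = (-55 + (-84 + sqrt(3)))**2 = (-139 + sqrt(3))**2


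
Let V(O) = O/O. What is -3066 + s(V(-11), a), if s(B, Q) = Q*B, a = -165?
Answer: -3231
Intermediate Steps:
V(O) = 1
s(B, Q) = B*Q
-3066 + s(V(-11), a) = -3066 + 1*(-165) = -3066 - 165 = -3231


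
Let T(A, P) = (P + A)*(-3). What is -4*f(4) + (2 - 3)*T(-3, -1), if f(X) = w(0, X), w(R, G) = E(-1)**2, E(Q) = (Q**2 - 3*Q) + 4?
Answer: -268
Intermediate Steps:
E(Q) = 4 + Q**2 - 3*Q
T(A, P) = -3*A - 3*P (T(A, P) = (A + P)*(-3) = -3*A - 3*P)
w(R, G) = 64 (w(R, G) = (4 + (-1)**2 - 3*(-1))**2 = (4 + 1 + 3)**2 = 8**2 = 64)
f(X) = 64
-4*f(4) + (2 - 3)*T(-3, -1) = -4*64 + (2 - 3)*(-3*(-3) - 3*(-1)) = -256 - (9 + 3) = -256 - 1*12 = -256 - 12 = -268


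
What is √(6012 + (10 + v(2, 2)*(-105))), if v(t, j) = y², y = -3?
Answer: √5077 ≈ 71.253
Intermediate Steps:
v(t, j) = 9 (v(t, j) = (-3)² = 9)
√(6012 + (10 + v(2, 2)*(-105))) = √(6012 + (10 + 9*(-105))) = √(6012 + (10 - 945)) = √(6012 - 935) = √5077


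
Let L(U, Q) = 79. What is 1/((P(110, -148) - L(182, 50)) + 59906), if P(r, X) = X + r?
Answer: 1/59789 ≈ 1.6725e-5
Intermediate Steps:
1/((P(110, -148) - L(182, 50)) + 59906) = 1/(((-148 + 110) - 1*79) + 59906) = 1/((-38 - 79) + 59906) = 1/(-117 + 59906) = 1/59789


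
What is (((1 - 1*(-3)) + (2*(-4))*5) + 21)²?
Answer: 225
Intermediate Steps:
(((1 - 1*(-3)) + (2*(-4))*5) + 21)² = (((1 + 3) - 8*5) + 21)² = ((4 - 40) + 21)² = (-36 + 21)² = (-15)² = 225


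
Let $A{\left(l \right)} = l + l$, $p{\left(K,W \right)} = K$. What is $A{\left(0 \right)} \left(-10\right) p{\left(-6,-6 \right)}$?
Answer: $0$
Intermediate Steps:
$A{\left(l \right)} = 2 l$
$A{\left(0 \right)} \left(-10\right) p{\left(-6,-6 \right)} = 2 \cdot 0 \left(-10\right) \left(-6\right) = 0 \left(-10\right) \left(-6\right) = 0 \left(-6\right) = 0$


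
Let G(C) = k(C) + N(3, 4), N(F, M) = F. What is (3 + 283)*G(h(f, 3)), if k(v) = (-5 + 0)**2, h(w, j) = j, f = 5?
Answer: 8008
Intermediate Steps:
k(v) = 25 (k(v) = (-5)**2 = 25)
G(C) = 28 (G(C) = 25 + 3 = 28)
(3 + 283)*G(h(f, 3)) = (3 + 283)*28 = 286*28 = 8008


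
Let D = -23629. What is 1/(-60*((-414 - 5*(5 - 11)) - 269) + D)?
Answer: 1/15551 ≈ 6.4305e-5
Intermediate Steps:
1/(-60*((-414 - 5*(5 - 11)) - 269) + D) = 1/(-60*((-414 - 5*(5 - 11)) - 269) - 23629) = 1/(-60*((-414 - 5*(-6)) - 269) - 23629) = 1/(-60*((-414 + 30) - 269) - 23629) = 1/(-60*(-384 - 269) - 23629) = 1/(-60*(-653) - 23629) = 1/(39180 - 23629) = 1/15551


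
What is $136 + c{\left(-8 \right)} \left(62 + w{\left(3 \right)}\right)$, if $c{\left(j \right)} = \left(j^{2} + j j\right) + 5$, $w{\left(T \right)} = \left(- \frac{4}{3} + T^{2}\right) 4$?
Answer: $\frac{37382}{3} \approx 12461.0$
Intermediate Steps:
$w{\left(T \right)} = - \frac{16}{3} + 4 T^{2}$ ($w{\left(T \right)} = \left(\left(-4\right) \frac{1}{3} + T^{2}\right) 4 = \left(- \frac{4}{3} + T^{2}\right) 4 = - \frac{16}{3} + 4 T^{2}$)
$c{\left(j \right)} = 5 + 2 j^{2}$ ($c{\left(j \right)} = \left(j^{2} + j^{2}\right) + 5 = 2 j^{2} + 5 = 5 + 2 j^{2}$)
$136 + c{\left(-8 \right)} \left(62 + w{\left(3 \right)}\right) = 136 + \left(5 + 2 \left(-8\right)^{2}\right) \left(62 - \left(\frac{16}{3} - 4 \cdot 3^{2}\right)\right) = 136 + \left(5 + 2 \cdot 64\right) \left(62 + \left(- \frac{16}{3} + 4 \cdot 9\right)\right) = 136 + \left(5 + 128\right) \left(62 + \left(- \frac{16}{3} + 36\right)\right) = 136 + 133 \left(62 + \frac{92}{3}\right) = 136 + 133 \cdot \frac{278}{3} = 136 + \frac{36974}{3} = \frac{37382}{3}$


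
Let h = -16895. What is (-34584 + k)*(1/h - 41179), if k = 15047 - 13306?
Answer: 22849505882658/16895 ≈ 1.3524e+9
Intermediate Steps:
k = 1741
(-34584 + k)*(1/h - 41179) = (-34584 + 1741)*(1/(-16895) - 41179) = -32843*(-1/16895 - 41179) = -32843*(-695719206/16895) = 22849505882658/16895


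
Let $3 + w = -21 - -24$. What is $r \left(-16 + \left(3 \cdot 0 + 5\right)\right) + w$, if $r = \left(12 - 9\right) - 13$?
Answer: $110$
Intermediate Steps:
$r = -10$ ($r = 3 - 13 = -10$)
$w = 0$ ($w = -3 - -3 = -3 + \left(-21 + 24\right) = -3 + 3 = 0$)
$r \left(-16 + \left(3 \cdot 0 + 5\right)\right) + w = - 10 \left(-16 + \left(3 \cdot 0 + 5\right)\right) + 0 = - 10 \left(-16 + \left(0 + 5\right)\right) + 0 = - 10 \left(-16 + 5\right) + 0 = \left(-10\right) \left(-11\right) + 0 = 110 + 0 = 110$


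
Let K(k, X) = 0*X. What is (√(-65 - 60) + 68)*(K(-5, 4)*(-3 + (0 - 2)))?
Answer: 0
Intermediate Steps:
K(k, X) = 0
(√(-65 - 60) + 68)*(K(-5, 4)*(-3 + (0 - 2))) = (√(-65 - 60) + 68)*(0*(-3 + (0 - 2))) = (√(-125) + 68)*(0*(-3 - 2)) = (5*I*√5 + 68)*(0*(-5)) = (68 + 5*I*√5)*0 = 0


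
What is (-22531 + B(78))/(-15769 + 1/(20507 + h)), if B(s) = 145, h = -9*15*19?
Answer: 401649612/282927397 ≈ 1.4196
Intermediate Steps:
h = -2565 (h = -135*19 = -2565)
(-22531 + B(78))/(-15769 + 1/(20507 + h)) = (-22531 + 145)/(-15769 + 1/(20507 - 2565)) = -22386/(-15769 + 1/17942) = -22386/(-282927397/17942) = -22386*(-17942/282927397) = 401649612/282927397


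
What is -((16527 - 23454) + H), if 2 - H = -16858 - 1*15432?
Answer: -25365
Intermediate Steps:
H = 32292 (H = 2 - (-16858 - 1*15432) = 2 - (-16858 - 15432) = 2 - 1*(-32290) = 2 + 32290 = 32292)
-((16527 - 23454) + H) = -((16527 - 23454) + 32292) = -(-6927 + 32292) = -1*25365 = -25365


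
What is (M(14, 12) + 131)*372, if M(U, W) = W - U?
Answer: 47988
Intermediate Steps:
(M(14, 12) + 131)*372 = ((12 - 1*14) + 131)*372 = ((12 - 14) + 131)*372 = (-2 + 131)*372 = 129*372 = 47988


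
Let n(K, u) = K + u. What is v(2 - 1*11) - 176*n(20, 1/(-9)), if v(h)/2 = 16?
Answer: -31216/9 ≈ -3468.4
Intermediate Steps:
v(h) = 32 (v(h) = 2*16 = 32)
v(2 - 1*11) - 176*n(20, 1/(-9)) = 32 - 176*(20 + 1/(-9)) = 32 - 176*(20 - ⅑) = 32 - 176*179/9 = 32 - 31504/9 = -31216/9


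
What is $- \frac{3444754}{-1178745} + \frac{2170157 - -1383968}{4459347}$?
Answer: $\frac{6516920162921}{1752144326505} \approx 3.7194$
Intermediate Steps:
$- \frac{3444754}{-1178745} + \frac{2170157 - -1383968}{4459347} = \left(-3444754\right) \left(- \frac{1}{1178745}\right) + \left(2170157 + 1383968\right) \frac{1}{4459347} = \frac{3444754}{1178745} + 3554125 \cdot \frac{1}{4459347} = \frac{3444754}{1178745} + \frac{3554125}{4459347} = \frac{6516920162921}{1752144326505}$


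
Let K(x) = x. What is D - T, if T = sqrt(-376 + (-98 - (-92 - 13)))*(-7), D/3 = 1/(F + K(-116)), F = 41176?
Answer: 3/41060 + 21*I*sqrt(41) ≈ 7.3064e-5 + 134.47*I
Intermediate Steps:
D = 3/41060 (D = 3/(41176 - 116) = 3/41060 ≈ 7.3064e-5)
T = -21*I*sqrt(41) (T = sqrt(-376 + (-98 - 1*(-105)))*(-7) = sqrt(-376 + (-98 + 105))*(-7) = sqrt(-376 + 7)*(-7) = sqrt(-369)*(-7) = (3*I*sqrt(41))*(-7) = -21*I*sqrt(41) ≈ -134.47*I)
D - T = 3/41060 - (-21)*I*sqrt(41) = 3/41060 + 21*I*sqrt(41)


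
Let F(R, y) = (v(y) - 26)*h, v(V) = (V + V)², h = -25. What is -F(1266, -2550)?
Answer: 650249350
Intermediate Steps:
v(V) = 4*V² (v(V) = (2*V)² = 4*V²)
F(R, y) = 650 - 100*y² (F(R, y) = (4*y² - 26)*(-25) = (-26 + 4*y²)*(-25) = 650 - 100*y²)
-F(1266, -2550) = -(650 - 100*(-2550)²) = -(650 - 100*6502500) = -(650 - 650250000) = -1*(-650249350) = 650249350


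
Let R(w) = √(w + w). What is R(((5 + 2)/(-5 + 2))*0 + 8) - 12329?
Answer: -12325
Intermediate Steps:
R(w) = √2*√w (R(w) = √(2*w) = √2*√w)
R(((5 + 2)/(-5 + 2))*0 + 8) - 12329 = √2*√(((5 + 2)/(-5 + 2))*0 + 8) - 12329 = √2*√((7/(-3))*0 + 8) - 12329 = √2*√((7*(-⅓))*0 + 8) - 12329 = √2*√(-7/3*0 + 8) - 12329 = √2*√(0 + 8) - 12329 = √2*√8 - 12329 = √2*(2*√2) - 12329 = 4 - 12329 = -12325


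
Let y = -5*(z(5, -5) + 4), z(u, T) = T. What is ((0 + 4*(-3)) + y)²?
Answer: 49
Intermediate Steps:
y = 5 (y = -5*(-5 + 4) = -5*(-1) = 5)
((0 + 4*(-3)) + y)² = ((0 + 4*(-3)) + 5)² = ((0 - 12) + 5)² = (-12 + 5)² = (-7)² = 49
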